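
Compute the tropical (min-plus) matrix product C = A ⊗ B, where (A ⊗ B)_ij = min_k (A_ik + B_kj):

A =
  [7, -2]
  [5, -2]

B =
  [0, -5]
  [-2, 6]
A ⊗ B =
  [-4, 2]
  [-4, 0]

Apply the min-plus product entry-by-entry:
  C[0][0] = min over k of (A[0][0] + B[0][0] = 7 + 0 = 7, A[0][1] + B[1][0] = -2 + -2 = -4) = -4 (attained at k = 1)
  C[0][1] = min over k of (A[0][0] + B[0][1] = 7 + -5 = 2, A[0][1] + B[1][1] = -2 + 6 = 4) = 2 (attained at k = 0)
  C[1][0] = min over k of (A[1][0] + B[0][0] = 5 + 0 = 5, A[1][1] + B[1][0] = -2 + -2 = -4) = -4 (attained at k = 1)
  C[1][1] = min over k of (A[1][0] + B[0][1] = 5 + -5 = 0, A[1][1] + B[1][1] = -2 + 6 = 4) = 0 (attained at k = 0)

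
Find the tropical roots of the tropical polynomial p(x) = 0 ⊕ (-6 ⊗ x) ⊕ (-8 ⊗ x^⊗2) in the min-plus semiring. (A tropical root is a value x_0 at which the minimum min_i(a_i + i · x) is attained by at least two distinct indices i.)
Roots: {2, 6}

Each tropical root is a break point of the lower envelope of the lines y = a_i + i · x (there are 3 lines, with slopes 0, 1, ..., 2). Only the lines that attain the minimum somewhere contribute to roots; other lines are dominated. Here the surviving (envelope) indices are i = 2, i = 1, i = 0.
Intersections between consecutive envelope lines give the roots: for adjacent envelope indices i < j the intersection is x = (a_i − a_j) / (j − i). Reading off the sorted break points: {2, 6}.
Verification: at each break x_0, at least two indices attain the minimum of min_i(a_i + i · x_0).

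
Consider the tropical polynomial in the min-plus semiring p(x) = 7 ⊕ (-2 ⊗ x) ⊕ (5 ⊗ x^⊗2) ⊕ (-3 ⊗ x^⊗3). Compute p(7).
p(7) = 5

A tropical monomial a ⊗ x^⊗i evaluates to a + i · x. Evaluating each term at x = 7:
  Term 0 contributes 7 + 0 · 7 = 7
  Term 1 contributes -2 + 1 · 7 = 5
  Term 2 contributes 5 + 2 · 7 = 19
  Term 3 contributes -3 + 3 · 7 = 18
p(7) = ⊕ of these = min[7, 5, 19, 18] = 5.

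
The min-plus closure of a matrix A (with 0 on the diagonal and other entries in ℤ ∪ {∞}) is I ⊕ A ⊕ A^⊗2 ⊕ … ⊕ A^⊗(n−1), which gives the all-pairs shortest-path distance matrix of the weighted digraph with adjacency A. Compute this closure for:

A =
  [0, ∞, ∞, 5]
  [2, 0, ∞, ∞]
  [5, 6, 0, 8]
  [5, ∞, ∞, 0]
Closure =
  [0, ∞, ∞, 5]
  [2, 0, ∞, 7]
  [5, 6, 0, 8]
  [5, ∞, ∞, 0]

This is the Floyd-Warshall all-pairs shortest-path computation. For each intermediate vertex k = 0, 1, …, 3, update dist[i][j] ← min(dist[i][j], dist[i][k] + dist[k][j]). The final matrix gives, for each (i, j), the minimum total weight of any directed path from i to j (possibly empty when i = j).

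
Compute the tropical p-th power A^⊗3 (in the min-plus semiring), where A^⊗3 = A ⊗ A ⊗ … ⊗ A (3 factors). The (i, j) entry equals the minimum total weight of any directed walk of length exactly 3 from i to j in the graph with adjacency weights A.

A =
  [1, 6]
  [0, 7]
A^⊗3 =
  [3, 8]
  [2, 7]

Each entry (A^⊗3)_ij equals the minimum over all length-3 walks i = v_0 → v_1 → … → v_3 = j of Σ_t A[v_t][v_{t+1}]. For example, for (i, j) = (0, 1) we minimise over 4 possible intermediate vertex sequences; the minimum is 8, attained along the walk 0 → 0 → 0 → 1.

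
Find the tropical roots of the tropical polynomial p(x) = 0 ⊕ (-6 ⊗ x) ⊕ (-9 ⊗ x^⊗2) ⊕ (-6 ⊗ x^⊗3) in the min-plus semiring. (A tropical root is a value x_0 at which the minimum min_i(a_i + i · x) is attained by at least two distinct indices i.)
Roots: {-3, 3, 6}

Each tropical root is a break point of the lower envelope of the lines y = a_i + i · x (there are 4 lines, with slopes 0, 1, ..., 3). Only the lines that attain the minimum somewhere contribute to roots; other lines are dominated. Here the surviving (envelope) indices are i = 3, i = 2, i = 1, i = 0.
Intersections between consecutive envelope lines give the roots: for adjacent envelope indices i < j the intersection is x = (a_i − a_j) / (j − i). Reading off the sorted break points: {-3, 3, 6}.
Verification: at each break x_0, at least two indices attain the minimum of min_i(a_i + i · x_0).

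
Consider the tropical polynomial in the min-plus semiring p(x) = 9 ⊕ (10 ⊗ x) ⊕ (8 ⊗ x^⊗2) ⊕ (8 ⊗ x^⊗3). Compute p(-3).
p(-3) = -1

A tropical monomial a ⊗ x^⊗i evaluates to a + i · x. Evaluating each term at x = -3:
  Term 0 contributes 9 + 0 · -3 = 9
  Term 1 contributes 10 + 1 · -3 = 7
  Term 2 contributes 8 + 2 · -3 = 2
  Term 3 contributes 8 + 3 · -3 = -1
p(-3) = ⊕ of these = min[9, 7, 2, -1] = -1.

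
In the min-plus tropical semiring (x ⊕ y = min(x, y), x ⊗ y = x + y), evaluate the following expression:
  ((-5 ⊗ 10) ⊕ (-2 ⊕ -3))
((-5 ⊗ 10) ⊕ (-2 ⊕ -3)) = -3

Expand innermost to outermost. Recall ⊕ takes the minimum of its arguments and ⊗ takes their sum. Working out the expression ((-5 ⊗ 10) ⊕ (-2 ⊕ -3)) gives -3.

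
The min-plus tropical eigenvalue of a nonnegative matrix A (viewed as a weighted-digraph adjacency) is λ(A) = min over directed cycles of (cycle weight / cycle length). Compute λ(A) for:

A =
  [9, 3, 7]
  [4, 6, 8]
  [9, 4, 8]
λ(A) = 7/2

Enumerate directed cycles and compute their means (weight / length). Sample:
  cycle 0 → 0: weight = 9, length = 1, mean = 9/1 ≈ 9.000
  cycle 1 → 1: weight = 6, length = 1, mean = 6/1 ≈ 6.000
  cycle 2 → 2: weight = 8, length = 1, mean = 8/1 ≈ 8.000
  cycle 0 → 1 → 0: weight = 7, length = 2, mean = 7/2 ≈ 3.500
  cycle 0 → 2 → 0: weight = 16, length = 2, mean = 16/2 ≈ 8.000
  cycle 1 → 0 → 1: weight = 7, length = 2, mean = 7/2 ≈ 3.500
Minimum mean = 3.500, attained e.g. along the cycle 0 → 1 → 0 with weight 7 and length 2. So λ(A) = 7/2 = 7/2.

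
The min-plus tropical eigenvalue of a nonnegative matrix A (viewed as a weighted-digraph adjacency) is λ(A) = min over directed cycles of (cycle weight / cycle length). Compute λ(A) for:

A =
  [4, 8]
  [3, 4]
λ(A) = 4

Enumerate directed cycles and compute their means (weight / length). Sample:
  cycle 0 → 0: weight = 4, length = 1, mean = 4/1 ≈ 4.000
  cycle 1 → 1: weight = 4, length = 1, mean = 4/1 ≈ 4.000
  cycle 0 → 1 → 0: weight = 11, length = 2, mean = 11/2 ≈ 5.500
  cycle 1 → 0 → 1: weight = 11, length = 2, mean = 11/2 ≈ 5.500
Minimum mean = 4.000, attained e.g. along the cycle 0 → 0 with weight 4 and length 1. So λ(A) = 4/1 = 4.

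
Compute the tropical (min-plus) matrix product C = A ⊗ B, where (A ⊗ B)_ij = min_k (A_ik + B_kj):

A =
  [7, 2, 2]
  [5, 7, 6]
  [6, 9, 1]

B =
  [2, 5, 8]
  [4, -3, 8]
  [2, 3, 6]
A ⊗ B =
  [4, -1, 8]
  [7, 4, 12]
  [3, 4, 7]

Apply the min-plus product entry-by-entry:
  C[0][0] = min over k of (A[0][0] + B[0][0] = 7 + 2 = 9, A[0][1] + B[1][0] = 2 + 4 = 6, A[0][2] + B[2][0] = 2 + 2 = 4) = 4 (attained at k = 2)
  C[0][1] = min over k of (A[0][0] + B[0][1] = 7 + 5 = 12, A[0][1] + B[1][1] = 2 + -3 = -1, A[0][2] + B[2][1] = 2 + 3 = 5) = -1 (attained at k = 1)
  C[0][2] = min over k of (A[0][0] + B[0][2] = 7 + 8 = 15, A[0][1] + B[1][2] = 2 + 8 = 10, A[0][2] + B[2][2] = 2 + 6 = 8) = 8 (attained at k = 2)
  C[1][0] = min over k of (A[1][0] + B[0][0] = 5 + 2 = 7, A[1][1] + B[1][0] = 7 + 4 = 11, A[1][2] + B[2][0] = 6 + 2 = 8) = 7 (attained at k = 0)
  C[1][1] = min over k of (A[1][0] + B[0][1] = 5 + 5 = 10, A[1][1] + B[1][1] = 7 + -3 = 4, A[1][2] + B[2][1] = 6 + 3 = 9) = 4 (attained at k = 1)
  C[1][2] = min over k of (A[1][0] + B[0][2] = 5 + 8 = 13, A[1][1] + B[1][2] = 7 + 8 = 15, A[1][2] + B[2][2] = 6 + 6 = 12) = 12 (attained at k = 2)
  C[2][0] = min over k of (A[2][0] + B[0][0] = 6 + 2 = 8, A[2][1] + B[1][0] = 9 + 4 = 13, A[2][2] + B[2][0] = 1 + 2 = 3) = 3 (attained at k = 2)
  C[2][1] = min over k of (A[2][0] + B[0][1] = 6 + 5 = 11, A[2][1] + B[1][1] = 9 + -3 = 6, A[2][2] + B[2][1] = 1 + 3 = 4) = 4 (attained at k = 2)
  C[2][2] = min over k of (A[2][0] + B[0][2] = 6 + 8 = 14, A[2][1] + B[1][2] = 9 + 8 = 17, A[2][2] + B[2][2] = 1 + 6 = 7) = 7 (attained at k = 2)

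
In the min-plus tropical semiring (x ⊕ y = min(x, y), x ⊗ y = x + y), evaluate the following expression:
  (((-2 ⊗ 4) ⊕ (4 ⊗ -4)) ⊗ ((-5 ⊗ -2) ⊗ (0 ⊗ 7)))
(((-2 ⊗ 4) ⊕ (4 ⊗ -4)) ⊗ ((-5 ⊗ -2) ⊗ (0 ⊗ 7))) = 0

Expand innermost to outermost. Recall ⊕ takes the minimum of its arguments and ⊗ takes their sum. Working out the expression (((-2 ⊗ 4) ⊕ (4 ⊗ -4)) ⊗ ((-5 ⊗ -2) ⊗ (0 ⊗ 7))) gives 0.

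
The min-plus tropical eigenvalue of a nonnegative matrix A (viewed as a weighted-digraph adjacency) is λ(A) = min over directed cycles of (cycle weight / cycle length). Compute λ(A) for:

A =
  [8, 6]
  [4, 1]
λ(A) = 1

Enumerate directed cycles and compute their means (weight / length). Sample:
  cycle 0 → 0: weight = 8, length = 1, mean = 8/1 ≈ 8.000
  cycle 1 → 1: weight = 1, length = 1, mean = 1/1 ≈ 1.000
  cycle 0 → 1 → 0: weight = 10, length = 2, mean = 10/2 ≈ 5.000
  cycle 1 → 0 → 1: weight = 10, length = 2, mean = 10/2 ≈ 5.000
Minimum mean = 1.000, attained e.g. along the cycle 1 → 1 with weight 1 and length 1. So λ(A) = 1/1 = 1.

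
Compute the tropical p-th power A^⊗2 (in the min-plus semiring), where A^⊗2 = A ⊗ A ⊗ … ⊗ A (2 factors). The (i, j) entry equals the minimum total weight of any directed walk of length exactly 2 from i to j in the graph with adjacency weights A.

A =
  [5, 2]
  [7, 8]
A^⊗2 =
  [9, 7]
  [12, 9]

Each entry (A^⊗2)_ij equals the minimum over all length-2 walks i = v_0 → v_1 → … → v_2 = j of Σ_t A[v_t][v_{t+1}]. For example, for (i, j) = (0, 1) we minimise over 2 possible intermediate vertex sequences; the minimum is 7, attained along the walk 0 → 0 → 1.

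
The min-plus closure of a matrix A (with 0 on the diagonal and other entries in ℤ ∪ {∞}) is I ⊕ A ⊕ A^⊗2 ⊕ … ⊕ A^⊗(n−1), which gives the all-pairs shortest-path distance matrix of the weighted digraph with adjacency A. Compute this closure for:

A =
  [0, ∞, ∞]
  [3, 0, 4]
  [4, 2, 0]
Closure =
  [0, ∞, ∞]
  [3, 0, 4]
  [4, 2, 0]

This is the Floyd-Warshall all-pairs shortest-path computation. For each intermediate vertex k = 0, 1, …, 2, update dist[i][j] ← min(dist[i][j], dist[i][k] + dist[k][j]). The final matrix gives, for each (i, j), the minimum total weight of any directed path from i to j (possibly empty when i = j).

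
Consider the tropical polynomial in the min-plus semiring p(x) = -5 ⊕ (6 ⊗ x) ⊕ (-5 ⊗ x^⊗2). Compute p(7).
p(7) = -5

A tropical monomial a ⊗ x^⊗i evaluates to a + i · x. Evaluating each term at x = 7:
  Term 0 contributes -5 + 0 · 7 = -5
  Term 1 contributes 6 + 1 · 7 = 13
  Term 2 contributes -5 + 2 · 7 = 9
p(7) = ⊕ of these = min[-5, 13, 9] = -5.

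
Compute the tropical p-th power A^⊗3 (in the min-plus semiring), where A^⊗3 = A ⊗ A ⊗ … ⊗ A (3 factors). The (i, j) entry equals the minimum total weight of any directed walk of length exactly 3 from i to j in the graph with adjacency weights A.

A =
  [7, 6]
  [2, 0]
A^⊗3 =
  [8, 6]
  [2, 0]

Each entry (A^⊗3)_ij equals the minimum over all length-3 walks i = v_0 → v_1 → … → v_3 = j of Σ_t A[v_t][v_{t+1}]. For example, for (i, j) = (0, 1) we minimise over 4 possible intermediate vertex sequences; the minimum is 6, attained along the walk 0 → 1 → 1 → 1.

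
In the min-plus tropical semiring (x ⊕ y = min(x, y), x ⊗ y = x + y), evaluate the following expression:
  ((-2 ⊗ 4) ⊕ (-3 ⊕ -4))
((-2 ⊗ 4) ⊕ (-3 ⊕ -4)) = -4

Expand innermost to outermost. Recall ⊕ takes the minimum of its arguments and ⊗ takes their sum. Working out the expression ((-2 ⊗ 4) ⊕ (-3 ⊕ -4)) gives -4.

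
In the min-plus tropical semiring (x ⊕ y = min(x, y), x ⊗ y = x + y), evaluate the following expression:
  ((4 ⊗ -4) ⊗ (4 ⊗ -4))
((4 ⊗ -4) ⊗ (4 ⊗ -4)) = 0

Expand innermost to outermost. Recall ⊕ takes the minimum of its arguments and ⊗ takes their sum. Working out the expression ((4 ⊗ -4) ⊗ (4 ⊗ -4)) gives 0.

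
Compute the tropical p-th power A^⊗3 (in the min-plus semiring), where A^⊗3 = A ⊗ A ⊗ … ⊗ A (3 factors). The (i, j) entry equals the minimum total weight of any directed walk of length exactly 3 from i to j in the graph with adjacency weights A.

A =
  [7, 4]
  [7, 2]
A^⊗3 =
  [13, 8]
  [11, 6]

Each entry (A^⊗3)_ij equals the minimum over all length-3 walks i = v_0 → v_1 → … → v_3 = j of Σ_t A[v_t][v_{t+1}]. For example, for (i, j) = (0, 1) we minimise over 4 possible intermediate vertex sequences; the minimum is 8, attained along the walk 0 → 1 → 1 → 1.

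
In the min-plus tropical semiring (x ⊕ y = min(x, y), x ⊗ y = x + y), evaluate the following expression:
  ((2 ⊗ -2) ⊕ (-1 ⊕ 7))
((2 ⊗ -2) ⊕ (-1 ⊕ 7)) = -1

Expand innermost to outermost. Recall ⊕ takes the minimum of its arguments and ⊗ takes their sum. Working out the expression ((2 ⊗ -2) ⊕ (-1 ⊕ 7)) gives -1.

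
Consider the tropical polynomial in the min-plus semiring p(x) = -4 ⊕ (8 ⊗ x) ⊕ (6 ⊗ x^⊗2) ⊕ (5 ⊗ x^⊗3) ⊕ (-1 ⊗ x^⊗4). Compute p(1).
p(1) = -4

A tropical monomial a ⊗ x^⊗i evaluates to a + i · x. Evaluating each term at x = 1:
  Term 0 contributes -4 + 0 · 1 = -4
  Term 1 contributes 8 + 1 · 1 = 9
  Term 2 contributes 6 + 2 · 1 = 8
  Term 3 contributes 5 + 3 · 1 = 8
  Term 4 contributes -1 + 4 · 1 = 3
p(1) = ⊕ of these = min[-4, 9, 8, 8, 3] = -4.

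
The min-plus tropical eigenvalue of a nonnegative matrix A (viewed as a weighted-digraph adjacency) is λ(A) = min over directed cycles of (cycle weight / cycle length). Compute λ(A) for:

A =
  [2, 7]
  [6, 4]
λ(A) = 2

Enumerate directed cycles and compute their means (weight / length). Sample:
  cycle 0 → 0: weight = 2, length = 1, mean = 2/1 ≈ 2.000
  cycle 1 → 1: weight = 4, length = 1, mean = 4/1 ≈ 4.000
  cycle 0 → 1 → 0: weight = 13, length = 2, mean = 13/2 ≈ 6.500
  cycle 1 → 0 → 1: weight = 13, length = 2, mean = 13/2 ≈ 6.500
Minimum mean = 2.000, attained e.g. along the cycle 0 → 0 with weight 2 and length 1. So λ(A) = 2/1 = 2.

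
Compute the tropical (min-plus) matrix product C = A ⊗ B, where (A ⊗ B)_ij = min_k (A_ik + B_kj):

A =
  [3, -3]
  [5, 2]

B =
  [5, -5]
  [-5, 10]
A ⊗ B =
  [-8, -2]
  [-3, 0]

Apply the min-plus product entry-by-entry:
  C[0][0] = min over k of (A[0][0] + B[0][0] = 3 + 5 = 8, A[0][1] + B[1][0] = -3 + -5 = -8) = -8 (attained at k = 1)
  C[0][1] = min over k of (A[0][0] + B[0][1] = 3 + -5 = -2, A[0][1] + B[1][1] = -3 + 10 = 7) = -2 (attained at k = 0)
  C[1][0] = min over k of (A[1][0] + B[0][0] = 5 + 5 = 10, A[1][1] + B[1][0] = 2 + -5 = -3) = -3 (attained at k = 1)
  C[1][1] = min over k of (A[1][0] + B[0][1] = 5 + -5 = 0, A[1][1] + B[1][1] = 2 + 10 = 12) = 0 (attained at k = 0)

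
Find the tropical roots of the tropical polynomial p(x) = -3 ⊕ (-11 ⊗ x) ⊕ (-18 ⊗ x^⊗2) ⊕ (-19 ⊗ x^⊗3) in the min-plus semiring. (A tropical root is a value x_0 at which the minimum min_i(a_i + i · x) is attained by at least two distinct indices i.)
Roots: {1, 7, 8}

Each tropical root is a break point of the lower envelope of the lines y = a_i + i · x (there are 4 lines, with slopes 0, 1, ..., 3). Only the lines that attain the minimum somewhere contribute to roots; other lines are dominated. Here the surviving (envelope) indices are i = 3, i = 2, i = 1, i = 0.
Intersections between consecutive envelope lines give the roots: for adjacent envelope indices i < j the intersection is x = (a_i − a_j) / (j − i). Reading off the sorted break points: {1, 7, 8}.
Verification: at each break x_0, at least two indices attain the minimum of min_i(a_i + i · x_0).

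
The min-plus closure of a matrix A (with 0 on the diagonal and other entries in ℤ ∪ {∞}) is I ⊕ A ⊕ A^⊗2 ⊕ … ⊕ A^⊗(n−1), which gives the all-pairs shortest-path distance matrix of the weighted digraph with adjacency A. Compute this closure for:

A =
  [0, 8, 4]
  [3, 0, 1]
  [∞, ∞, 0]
Closure =
  [0, 8, 4]
  [3, 0, 1]
  [∞, ∞, 0]

This is the Floyd-Warshall all-pairs shortest-path computation. For each intermediate vertex k = 0, 1, …, 2, update dist[i][j] ← min(dist[i][j], dist[i][k] + dist[k][j]). The final matrix gives, for each (i, j), the minimum total weight of any directed path from i to j (possibly empty when i = j).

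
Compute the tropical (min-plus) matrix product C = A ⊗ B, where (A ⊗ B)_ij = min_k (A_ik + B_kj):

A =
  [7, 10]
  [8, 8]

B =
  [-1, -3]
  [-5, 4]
A ⊗ B =
  [5, 4]
  [3, 5]

Apply the min-plus product entry-by-entry:
  C[0][0] = min over k of (A[0][0] + B[0][0] = 7 + -1 = 6, A[0][1] + B[1][0] = 10 + -5 = 5) = 5 (attained at k = 1)
  C[0][1] = min over k of (A[0][0] + B[0][1] = 7 + -3 = 4, A[0][1] + B[1][1] = 10 + 4 = 14) = 4 (attained at k = 0)
  C[1][0] = min over k of (A[1][0] + B[0][0] = 8 + -1 = 7, A[1][1] + B[1][0] = 8 + -5 = 3) = 3 (attained at k = 1)
  C[1][1] = min over k of (A[1][0] + B[0][1] = 8 + -3 = 5, A[1][1] + B[1][1] = 8 + 4 = 12) = 5 (attained at k = 0)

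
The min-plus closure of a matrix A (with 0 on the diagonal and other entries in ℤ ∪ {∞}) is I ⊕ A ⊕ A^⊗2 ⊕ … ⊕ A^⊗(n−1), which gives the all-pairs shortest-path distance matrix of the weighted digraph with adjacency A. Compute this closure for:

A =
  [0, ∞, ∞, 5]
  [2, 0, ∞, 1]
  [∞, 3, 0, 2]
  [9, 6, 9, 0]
Closure =
  [0, 11, 14, 5]
  [2, 0, 10, 1]
  [5, 3, 0, 2]
  [8, 6, 9, 0]

This is the Floyd-Warshall all-pairs shortest-path computation. For each intermediate vertex k = 0, 1, …, 3, update dist[i][j] ← min(dist[i][j], dist[i][k] + dist[k][j]). The final matrix gives, for each (i, j), the minimum total weight of any directed path from i to j (possibly empty when i = j).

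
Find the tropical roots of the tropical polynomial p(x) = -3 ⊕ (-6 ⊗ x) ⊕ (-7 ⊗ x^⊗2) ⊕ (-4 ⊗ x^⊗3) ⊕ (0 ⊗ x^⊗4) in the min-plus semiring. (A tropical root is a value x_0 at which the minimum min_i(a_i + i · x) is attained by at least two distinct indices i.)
Roots: {-4, -3, 1, 3}

Each tropical root is a break point of the lower envelope of the lines y = a_i + i · x (there are 5 lines, with slopes 0, 1, ..., 4). Only the lines that attain the minimum somewhere contribute to roots; other lines are dominated. Here the surviving (envelope) indices are i = 4, i = 3, i = 2, i = 1, i = 0.
Intersections between consecutive envelope lines give the roots: for adjacent envelope indices i < j the intersection is x = (a_i − a_j) / (j − i). Reading off the sorted break points: {-4, -3, 1, 3}.
Verification: at each break x_0, at least two indices attain the minimum of min_i(a_i + i · x_0).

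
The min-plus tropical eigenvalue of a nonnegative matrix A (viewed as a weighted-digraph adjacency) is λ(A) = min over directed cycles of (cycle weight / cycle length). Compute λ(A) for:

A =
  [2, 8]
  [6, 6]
λ(A) = 2

Enumerate directed cycles and compute their means (weight / length). Sample:
  cycle 0 → 0: weight = 2, length = 1, mean = 2/1 ≈ 2.000
  cycle 1 → 1: weight = 6, length = 1, mean = 6/1 ≈ 6.000
  cycle 0 → 1 → 0: weight = 14, length = 2, mean = 14/2 ≈ 7.000
  cycle 1 → 0 → 1: weight = 14, length = 2, mean = 14/2 ≈ 7.000
Minimum mean = 2.000, attained e.g. along the cycle 0 → 0 with weight 2 and length 1. So λ(A) = 2/1 = 2.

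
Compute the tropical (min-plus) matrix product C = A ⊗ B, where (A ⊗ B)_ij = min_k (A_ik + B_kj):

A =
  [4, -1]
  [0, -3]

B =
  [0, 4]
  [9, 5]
A ⊗ B =
  [4, 4]
  [0, 2]

Apply the min-plus product entry-by-entry:
  C[0][0] = min over k of (A[0][0] + B[0][0] = 4 + 0 = 4, A[0][1] + B[1][0] = -1 + 9 = 8) = 4 (attained at k = 0)
  C[0][1] = min over k of (A[0][0] + B[0][1] = 4 + 4 = 8, A[0][1] + B[1][1] = -1 + 5 = 4) = 4 (attained at k = 1)
  C[1][0] = min over k of (A[1][0] + B[0][0] = 0 + 0 = 0, A[1][1] + B[1][0] = -3 + 9 = 6) = 0 (attained at k = 0)
  C[1][1] = min over k of (A[1][0] + B[0][1] = 0 + 4 = 4, A[1][1] + B[1][1] = -3 + 5 = 2) = 2 (attained at k = 1)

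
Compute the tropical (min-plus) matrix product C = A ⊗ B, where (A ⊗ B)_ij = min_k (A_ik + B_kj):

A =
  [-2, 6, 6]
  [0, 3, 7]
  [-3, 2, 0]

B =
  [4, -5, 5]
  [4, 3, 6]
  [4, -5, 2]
A ⊗ B =
  [2, -7, 3]
  [4, -5, 5]
  [1, -8, 2]

Apply the min-plus product entry-by-entry:
  C[0][0] = min over k of (A[0][0] + B[0][0] = -2 + 4 = 2, A[0][1] + B[1][0] = 6 + 4 = 10, A[0][2] + B[2][0] = 6 + 4 = 10) = 2 (attained at k = 0)
  C[0][1] = min over k of (A[0][0] + B[0][1] = -2 + -5 = -7, A[0][1] + B[1][1] = 6 + 3 = 9, A[0][2] + B[2][1] = 6 + -5 = 1) = -7 (attained at k = 0)
  C[0][2] = min over k of (A[0][0] + B[0][2] = -2 + 5 = 3, A[0][1] + B[1][2] = 6 + 6 = 12, A[0][2] + B[2][2] = 6 + 2 = 8) = 3 (attained at k = 0)
  C[1][0] = min over k of (A[1][0] + B[0][0] = 0 + 4 = 4, A[1][1] + B[1][0] = 3 + 4 = 7, A[1][2] + B[2][0] = 7 + 4 = 11) = 4 (attained at k = 0)
  C[1][1] = min over k of (A[1][0] + B[0][1] = 0 + -5 = -5, A[1][1] + B[1][1] = 3 + 3 = 6, A[1][2] + B[2][1] = 7 + -5 = 2) = -5 (attained at k = 0)
  C[1][2] = min over k of (A[1][0] + B[0][2] = 0 + 5 = 5, A[1][1] + B[1][2] = 3 + 6 = 9, A[1][2] + B[2][2] = 7 + 2 = 9) = 5 (attained at k = 0)
  C[2][0] = min over k of (A[2][0] + B[0][0] = -3 + 4 = 1, A[2][1] + B[1][0] = 2 + 4 = 6, A[2][2] + B[2][0] = 0 + 4 = 4) = 1 (attained at k = 0)
  C[2][1] = min over k of (A[2][0] + B[0][1] = -3 + -5 = -8, A[2][1] + B[1][1] = 2 + 3 = 5, A[2][2] + B[2][1] = 0 + -5 = -5) = -8 (attained at k = 0)
  C[2][2] = min over k of (A[2][0] + B[0][2] = -3 + 5 = 2, A[2][1] + B[1][2] = 2 + 6 = 8, A[2][2] + B[2][2] = 0 + 2 = 2) = 2 (attained at k = 0)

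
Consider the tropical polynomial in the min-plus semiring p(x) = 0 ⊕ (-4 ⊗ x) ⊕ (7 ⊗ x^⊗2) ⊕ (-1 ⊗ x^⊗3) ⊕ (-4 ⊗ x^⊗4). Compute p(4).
p(4) = 0

A tropical monomial a ⊗ x^⊗i evaluates to a + i · x. Evaluating each term at x = 4:
  Term 0 contributes 0 + 0 · 4 = 0
  Term 1 contributes -4 + 1 · 4 = 0
  Term 2 contributes 7 + 2 · 4 = 15
  Term 3 contributes -1 + 3 · 4 = 11
  Term 4 contributes -4 + 4 · 4 = 12
p(4) = ⊕ of these = min[0, 0, 15, 11, 12] = 0.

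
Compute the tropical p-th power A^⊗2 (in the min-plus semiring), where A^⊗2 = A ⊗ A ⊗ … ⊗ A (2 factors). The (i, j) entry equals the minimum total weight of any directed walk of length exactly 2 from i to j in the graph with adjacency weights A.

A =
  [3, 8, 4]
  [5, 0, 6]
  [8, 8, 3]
A^⊗2 =
  [6, 8, 7]
  [5, 0, 6]
  [11, 8, 6]

Each entry (A^⊗2)_ij equals the minimum over all length-2 walks i = v_0 → v_1 → … → v_2 = j of Σ_t A[v_t][v_{t+1}]. For example, for (i, j) = (0, 2) we minimise over 3 possible intermediate vertex sequences; the minimum is 7, attained along the walk 0 → 0 → 2.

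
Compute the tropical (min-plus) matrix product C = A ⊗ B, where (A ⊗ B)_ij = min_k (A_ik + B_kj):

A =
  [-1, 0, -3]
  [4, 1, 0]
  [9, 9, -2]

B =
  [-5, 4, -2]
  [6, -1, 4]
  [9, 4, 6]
A ⊗ B =
  [-6, -1, -3]
  [-1, 0, 2]
  [4, 2, 4]

Apply the min-plus product entry-by-entry:
  C[0][0] = min over k of (A[0][0] + B[0][0] = -1 + -5 = -6, A[0][1] + B[1][0] = 0 + 6 = 6, A[0][2] + B[2][0] = -3 + 9 = 6) = -6 (attained at k = 0)
  C[0][1] = min over k of (A[0][0] + B[0][1] = -1 + 4 = 3, A[0][1] + B[1][1] = 0 + -1 = -1, A[0][2] + B[2][1] = -3 + 4 = 1) = -1 (attained at k = 1)
  C[0][2] = min over k of (A[0][0] + B[0][2] = -1 + -2 = -3, A[0][1] + B[1][2] = 0 + 4 = 4, A[0][2] + B[2][2] = -3 + 6 = 3) = -3 (attained at k = 0)
  C[1][0] = min over k of (A[1][0] + B[0][0] = 4 + -5 = -1, A[1][1] + B[1][0] = 1 + 6 = 7, A[1][2] + B[2][0] = 0 + 9 = 9) = -1 (attained at k = 0)
  C[1][1] = min over k of (A[1][0] + B[0][1] = 4 + 4 = 8, A[1][1] + B[1][1] = 1 + -1 = 0, A[1][2] + B[2][1] = 0 + 4 = 4) = 0 (attained at k = 1)
  C[1][2] = min over k of (A[1][0] + B[0][2] = 4 + -2 = 2, A[1][1] + B[1][2] = 1 + 4 = 5, A[1][2] + B[2][2] = 0 + 6 = 6) = 2 (attained at k = 0)
  C[2][0] = min over k of (A[2][0] + B[0][0] = 9 + -5 = 4, A[2][1] + B[1][0] = 9 + 6 = 15, A[2][2] + B[2][0] = -2 + 9 = 7) = 4 (attained at k = 0)
  C[2][1] = min over k of (A[2][0] + B[0][1] = 9 + 4 = 13, A[2][1] + B[1][1] = 9 + -1 = 8, A[2][2] + B[2][1] = -2 + 4 = 2) = 2 (attained at k = 2)
  C[2][2] = min over k of (A[2][0] + B[0][2] = 9 + -2 = 7, A[2][1] + B[1][2] = 9 + 4 = 13, A[2][2] + B[2][2] = -2 + 6 = 4) = 4 (attained at k = 2)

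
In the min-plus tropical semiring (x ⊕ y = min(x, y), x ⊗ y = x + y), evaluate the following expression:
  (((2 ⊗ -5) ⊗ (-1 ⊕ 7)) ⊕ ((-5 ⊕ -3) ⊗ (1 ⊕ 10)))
(((2 ⊗ -5) ⊗ (-1 ⊕ 7)) ⊕ ((-5 ⊕ -3) ⊗ (1 ⊕ 10))) = -4

Expand innermost to outermost. Recall ⊕ takes the minimum of its arguments and ⊗ takes their sum. Working out the expression (((2 ⊗ -5) ⊗ (-1 ⊕ 7)) ⊕ ((-5 ⊕ -3) ⊗ (1 ⊕ 10))) gives -4.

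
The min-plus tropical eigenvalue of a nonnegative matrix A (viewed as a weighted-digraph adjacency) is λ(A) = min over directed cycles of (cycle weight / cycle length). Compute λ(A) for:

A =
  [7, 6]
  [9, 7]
λ(A) = 7

Enumerate directed cycles and compute their means (weight / length). Sample:
  cycle 0 → 0: weight = 7, length = 1, mean = 7/1 ≈ 7.000
  cycle 1 → 1: weight = 7, length = 1, mean = 7/1 ≈ 7.000
  cycle 0 → 1 → 0: weight = 15, length = 2, mean = 15/2 ≈ 7.500
  cycle 1 → 0 → 1: weight = 15, length = 2, mean = 15/2 ≈ 7.500
Minimum mean = 7.000, attained e.g. along the cycle 0 → 0 with weight 7 and length 1. So λ(A) = 7/1 = 7.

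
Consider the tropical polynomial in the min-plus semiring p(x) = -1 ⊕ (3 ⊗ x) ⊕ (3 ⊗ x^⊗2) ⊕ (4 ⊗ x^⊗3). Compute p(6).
p(6) = -1

A tropical monomial a ⊗ x^⊗i evaluates to a + i · x. Evaluating each term at x = 6:
  Term 0 contributes -1 + 0 · 6 = -1
  Term 1 contributes 3 + 1 · 6 = 9
  Term 2 contributes 3 + 2 · 6 = 15
  Term 3 contributes 4 + 3 · 6 = 22
p(6) = ⊕ of these = min[-1, 9, 15, 22] = -1.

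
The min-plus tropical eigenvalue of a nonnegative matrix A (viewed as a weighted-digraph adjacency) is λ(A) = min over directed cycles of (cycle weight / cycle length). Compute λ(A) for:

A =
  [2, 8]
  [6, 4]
λ(A) = 2

Enumerate directed cycles and compute their means (weight / length). Sample:
  cycle 0 → 0: weight = 2, length = 1, mean = 2/1 ≈ 2.000
  cycle 1 → 1: weight = 4, length = 1, mean = 4/1 ≈ 4.000
  cycle 0 → 1 → 0: weight = 14, length = 2, mean = 14/2 ≈ 7.000
  cycle 1 → 0 → 1: weight = 14, length = 2, mean = 14/2 ≈ 7.000
Minimum mean = 2.000, attained e.g. along the cycle 0 → 0 with weight 2 and length 1. So λ(A) = 2/1 = 2.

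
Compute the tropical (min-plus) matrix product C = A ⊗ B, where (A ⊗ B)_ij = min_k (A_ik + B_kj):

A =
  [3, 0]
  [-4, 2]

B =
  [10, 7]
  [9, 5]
A ⊗ B =
  [9, 5]
  [6, 3]

Apply the min-plus product entry-by-entry:
  C[0][0] = min over k of (A[0][0] + B[0][0] = 3 + 10 = 13, A[0][1] + B[1][0] = 0 + 9 = 9) = 9 (attained at k = 1)
  C[0][1] = min over k of (A[0][0] + B[0][1] = 3 + 7 = 10, A[0][1] + B[1][1] = 0 + 5 = 5) = 5 (attained at k = 1)
  C[1][0] = min over k of (A[1][0] + B[0][0] = -4 + 10 = 6, A[1][1] + B[1][0] = 2 + 9 = 11) = 6 (attained at k = 0)
  C[1][1] = min over k of (A[1][0] + B[0][1] = -4 + 7 = 3, A[1][1] + B[1][1] = 2 + 5 = 7) = 3 (attained at k = 0)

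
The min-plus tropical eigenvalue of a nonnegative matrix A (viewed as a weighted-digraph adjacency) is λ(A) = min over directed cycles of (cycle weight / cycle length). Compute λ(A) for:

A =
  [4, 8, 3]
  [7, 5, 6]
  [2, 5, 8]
λ(A) = 5/2

Enumerate directed cycles and compute their means (weight / length). Sample:
  cycle 0 → 0: weight = 4, length = 1, mean = 4/1 ≈ 4.000
  cycle 1 → 1: weight = 5, length = 1, mean = 5/1 ≈ 5.000
  cycle 2 → 2: weight = 8, length = 1, mean = 8/1 ≈ 8.000
  cycle 0 → 1 → 0: weight = 15, length = 2, mean = 15/2 ≈ 7.500
  cycle 0 → 2 → 0: weight = 5, length = 2, mean = 5/2 ≈ 2.500
  cycle 1 → 0 → 1: weight = 15, length = 2, mean = 15/2 ≈ 7.500
Minimum mean = 2.500, attained e.g. along the cycle 0 → 2 → 0 with weight 5 and length 2. So λ(A) = 5/2 = 5/2.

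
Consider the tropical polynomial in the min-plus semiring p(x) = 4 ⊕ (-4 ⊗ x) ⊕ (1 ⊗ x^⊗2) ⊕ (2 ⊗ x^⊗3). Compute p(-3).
p(-3) = -7

A tropical monomial a ⊗ x^⊗i evaluates to a + i · x. Evaluating each term at x = -3:
  Term 0 contributes 4 + 0 · -3 = 4
  Term 1 contributes -4 + 1 · -3 = -7
  Term 2 contributes 1 + 2 · -3 = -5
  Term 3 contributes 2 + 3 · -3 = -7
p(-3) = ⊕ of these = min[4, -7, -5, -7] = -7.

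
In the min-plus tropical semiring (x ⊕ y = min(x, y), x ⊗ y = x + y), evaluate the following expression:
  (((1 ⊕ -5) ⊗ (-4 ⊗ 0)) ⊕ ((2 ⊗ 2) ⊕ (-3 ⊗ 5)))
(((1 ⊕ -5) ⊗ (-4 ⊗ 0)) ⊕ ((2 ⊗ 2) ⊕ (-3 ⊗ 5))) = -9

Expand innermost to outermost. Recall ⊕ takes the minimum of its arguments and ⊗ takes their sum. Working out the expression (((1 ⊕ -5) ⊗ (-4 ⊗ 0)) ⊕ ((2 ⊗ 2) ⊕ (-3 ⊗ 5))) gives -9.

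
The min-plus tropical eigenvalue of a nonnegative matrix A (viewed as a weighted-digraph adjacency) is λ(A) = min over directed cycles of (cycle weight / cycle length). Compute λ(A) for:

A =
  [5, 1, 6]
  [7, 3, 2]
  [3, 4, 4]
λ(A) = 2

Enumerate directed cycles and compute their means (weight / length). Sample:
  cycle 0 → 0: weight = 5, length = 1, mean = 5/1 ≈ 5.000
  cycle 1 → 1: weight = 3, length = 1, mean = 3/1 ≈ 3.000
  cycle 2 → 2: weight = 4, length = 1, mean = 4/1 ≈ 4.000
  cycle 0 → 1 → 0: weight = 8, length = 2, mean = 8/2 ≈ 4.000
  cycle 0 → 2 → 0: weight = 9, length = 2, mean = 9/2 ≈ 4.500
  cycle 1 → 0 → 1: weight = 8, length = 2, mean = 8/2 ≈ 4.000
Minimum mean = 2.000, attained e.g. along the cycle 0 → 1 → 2 → 0 with weight 6 and length 3. So λ(A) = 6/3 = 2.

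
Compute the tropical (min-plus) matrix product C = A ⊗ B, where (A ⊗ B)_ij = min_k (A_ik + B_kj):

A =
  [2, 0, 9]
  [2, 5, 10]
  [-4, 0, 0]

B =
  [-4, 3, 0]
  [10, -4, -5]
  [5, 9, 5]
A ⊗ B =
  [-2, -4, -5]
  [-2, 1, 0]
  [-8, -4, -5]

Apply the min-plus product entry-by-entry:
  C[0][0] = min over k of (A[0][0] + B[0][0] = 2 + -4 = -2, A[0][1] + B[1][0] = 0 + 10 = 10, A[0][2] + B[2][0] = 9 + 5 = 14) = -2 (attained at k = 0)
  C[0][1] = min over k of (A[0][0] + B[0][1] = 2 + 3 = 5, A[0][1] + B[1][1] = 0 + -4 = -4, A[0][2] + B[2][1] = 9 + 9 = 18) = -4 (attained at k = 1)
  C[0][2] = min over k of (A[0][0] + B[0][2] = 2 + 0 = 2, A[0][1] + B[1][2] = 0 + -5 = -5, A[0][2] + B[2][2] = 9 + 5 = 14) = -5 (attained at k = 1)
  C[1][0] = min over k of (A[1][0] + B[0][0] = 2 + -4 = -2, A[1][1] + B[1][0] = 5 + 10 = 15, A[1][2] + B[2][0] = 10 + 5 = 15) = -2 (attained at k = 0)
  C[1][1] = min over k of (A[1][0] + B[0][1] = 2 + 3 = 5, A[1][1] + B[1][1] = 5 + -4 = 1, A[1][2] + B[2][1] = 10 + 9 = 19) = 1 (attained at k = 1)
  C[1][2] = min over k of (A[1][0] + B[0][2] = 2 + 0 = 2, A[1][1] + B[1][2] = 5 + -5 = 0, A[1][2] + B[2][2] = 10 + 5 = 15) = 0 (attained at k = 1)
  C[2][0] = min over k of (A[2][0] + B[0][0] = -4 + -4 = -8, A[2][1] + B[1][0] = 0 + 10 = 10, A[2][2] + B[2][0] = 0 + 5 = 5) = -8 (attained at k = 0)
  C[2][1] = min over k of (A[2][0] + B[0][1] = -4 + 3 = -1, A[2][1] + B[1][1] = 0 + -4 = -4, A[2][2] + B[2][1] = 0 + 9 = 9) = -4 (attained at k = 1)
  C[2][2] = min over k of (A[2][0] + B[0][2] = -4 + 0 = -4, A[2][1] + B[1][2] = 0 + -5 = -5, A[2][2] + B[2][2] = 0 + 5 = 5) = -5 (attained at k = 1)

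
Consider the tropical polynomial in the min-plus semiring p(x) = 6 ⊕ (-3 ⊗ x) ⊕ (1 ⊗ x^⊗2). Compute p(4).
p(4) = 1

A tropical monomial a ⊗ x^⊗i evaluates to a + i · x. Evaluating each term at x = 4:
  Term 0 contributes 6 + 0 · 4 = 6
  Term 1 contributes -3 + 1 · 4 = 1
  Term 2 contributes 1 + 2 · 4 = 9
p(4) = ⊕ of these = min[6, 1, 9] = 1.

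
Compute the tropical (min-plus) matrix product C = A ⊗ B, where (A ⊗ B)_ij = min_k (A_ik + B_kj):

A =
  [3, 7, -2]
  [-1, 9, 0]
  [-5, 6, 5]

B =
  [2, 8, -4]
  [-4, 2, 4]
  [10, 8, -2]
A ⊗ B =
  [3, 6, -4]
  [1, 7, -5]
  [-3, 3, -9]

Apply the min-plus product entry-by-entry:
  C[0][0] = min over k of (A[0][0] + B[0][0] = 3 + 2 = 5, A[0][1] + B[1][0] = 7 + -4 = 3, A[0][2] + B[2][0] = -2 + 10 = 8) = 3 (attained at k = 1)
  C[0][1] = min over k of (A[0][0] + B[0][1] = 3 + 8 = 11, A[0][1] + B[1][1] = 7 + 2 = 9, A[0][2] + B[2][1] = -2 + 8 = 6) = 6 (attained at k = 2)
  C[0][2] = min over k of (A[0][0] + B[0][2] = 3 + -4 = -1, A[0][1] + B[1][2] = 7 + 4 = 11, A[0][2] + B[2][2] = -2 + -2 = -4) = -4 (attained at k = 2)
  C[1][0] = min over k of (A[1][0] + B[0][0] = -1 + 2 = 1, A[1][1] + B[1][0] = 9 + -4 = 5, A[1][2] + B[2][0] = 0 + 10 = 10) = 1 (attained at k = 0)
  C[1][1] = min over k of (A[1][0] + B[0][1] = -1 + 8 = 7, A[1][1] + B[1][1] = 9 + 2 = 11, A[1][2] + B[2][1] = 0 + 8 = 8) = 7 (attained at k = 0)
  C[1][2] = min over k of (A[1][0] + B[0][2] = -1 + -4 = -5, A[1][1] + B[1][2] = 9 + 4 = 13, A[1][2] + B[2][2] = 0 + -2 = -2) = -5 (attained at k = 0)
  C[2][0] = min over k of (A[2][0] + B[0][0] = -5 + 2 = -3, A[2][1] + B[1][0] = 6 + -4 = 2, A[2][2] + B[2][0] = 5 + 10 = 15) = -3 (attained at k = 0)
  C[2][1] = min over k of (A[2][0] + B[0][1] = -5 + 8 = 3, A[2][1] + B[1][1] = 6 + 2 = 8, A[2][2] + B[2][1] = 5 + 8 = 13) = 3 (attained at k = 0)
  C[2][2] = min over k of (A[2][0] + B[0][2] = -5 + -4 = -9, A[2][1] + B[1][2] = 6 + 4 = 10, A[2][2] + B[2][2] = 5 + -2 = 3) = -9 (attained at k = 0)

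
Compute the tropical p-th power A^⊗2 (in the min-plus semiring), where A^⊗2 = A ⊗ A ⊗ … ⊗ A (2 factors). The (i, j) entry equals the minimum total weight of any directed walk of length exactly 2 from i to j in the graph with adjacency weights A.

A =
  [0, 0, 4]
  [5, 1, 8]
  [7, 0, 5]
A^⊗2 =
  [0, 0, 4]
  [5, 2, 9]
  [5, 1, 8]

Each entry (A^⊗2)_ij equals the minimum over all length-2 walks i = v_0 → v_1 → … → v_2 = j of Σ_t A[v_t][v_{t+1}]. For example, for (i, j) = (0, 2) we minimise over 3 possible intermediate vertex sequences; the minimum is 4, attained along the walk 0 → 0 → 2.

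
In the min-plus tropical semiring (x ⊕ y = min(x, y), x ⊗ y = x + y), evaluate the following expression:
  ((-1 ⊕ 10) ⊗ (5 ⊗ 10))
((-1 ⊕ 10) ⊗ (5 ⊗ 10)) = 14

Expand innermost to outermost. Recall ⊕ takes the minimum of its arguments and ⊗ takes their sum. Working out the expression ((-1 ⊕ 10) ⊗ (5 ⊗ 10)) gives 14.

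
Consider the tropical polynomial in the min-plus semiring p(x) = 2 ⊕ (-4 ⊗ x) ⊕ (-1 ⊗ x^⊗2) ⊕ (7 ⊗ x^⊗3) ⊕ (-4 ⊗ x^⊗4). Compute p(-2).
p(-2) = -12

A tropical monomial a ⊗ x^⊗i evaluates to a + i · x. Evaluating each term at x = -2:
  Term 0 contributes 2 + 0 · -2 = 2
  Term 1 contributes -4 + 1 · -2 = -6
  Term 2 contributes -1 + 2 · -2 = -5
  Term 3 contributes 7 + 3 · -2 = 1
  Term 4 contributes -4 + 4 · -2 = -12
p(-2) = ⊕ of these = min[2, -6, -5, 1, -12] = -12.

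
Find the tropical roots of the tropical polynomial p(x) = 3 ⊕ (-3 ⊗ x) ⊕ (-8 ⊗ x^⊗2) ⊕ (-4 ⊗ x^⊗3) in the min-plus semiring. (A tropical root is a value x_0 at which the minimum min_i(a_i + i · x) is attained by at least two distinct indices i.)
Roots: {-4, 5, 6}

Each tropical root is a break point of the lower envelope of the lines y = a_i + i · x (there are 4 lines, with slopes 0, 1, ..., 3). Only the lines that attain the minimum somewhere contribute to roots; other lines are dominated. Here the surviving (envelope) indices are i = 3, i = 2, i = 1, i = 0.
Intersections between consecutive envelope lines give the roots: for adjacent envelope indices i < j the intersection is x = (a_i − a_j) / (j − i). Reading off the sorted break points: {-4, 5, 6}.
Verification: at each break x_0, at least two indices attain the minimum of min_i(a_i + i · x_0).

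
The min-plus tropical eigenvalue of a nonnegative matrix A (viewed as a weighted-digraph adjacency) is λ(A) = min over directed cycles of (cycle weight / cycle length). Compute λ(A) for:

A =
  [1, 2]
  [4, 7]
λ(A) = 1

Enumerate directed cycles and compute their means (weight / length). Sample:
  cycle 0 → 0: weight = 1, length = 1, mean = 1/1 ≈ 1.000
  cycle 1 → 1: weight = 7, length = 1, mean = 7/1 ≈ 7.000
  cycle 0 → 1 → 0: weight = 6, length = 2, mean = 6/2 ≈ 3.000
  cycle 1 → 0 → 1: weight = 6, length = 2, mean = 6/2 ≈ 3.000
Minimum mean = 1.000, attained e.g. along the cycle 0 → 0 with weight 1 and length 1. So λ(A) = 1/1 = 1.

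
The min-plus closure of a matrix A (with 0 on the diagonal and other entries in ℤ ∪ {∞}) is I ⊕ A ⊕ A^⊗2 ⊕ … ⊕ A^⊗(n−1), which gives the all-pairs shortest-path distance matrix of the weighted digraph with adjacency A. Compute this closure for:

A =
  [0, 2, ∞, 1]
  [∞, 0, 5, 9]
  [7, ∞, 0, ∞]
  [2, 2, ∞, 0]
Closure =
  [0, 2, 7, 1]
  [11, 0, 5, 9]
  [7, 9, 0, 8]
  [2, 2, 7, 0]

This is the Floyd-Warshall all-pairs shortest-path computation. For each intermediate vertex k = 0, 1, …, 3, update dist[i][j] ← min(dist[i][j], dist[i][k] + dist[k][j]). The final matrix gives, for each (i, j), the minimum total weight of any directed path from i to j (possibly empty when i = j).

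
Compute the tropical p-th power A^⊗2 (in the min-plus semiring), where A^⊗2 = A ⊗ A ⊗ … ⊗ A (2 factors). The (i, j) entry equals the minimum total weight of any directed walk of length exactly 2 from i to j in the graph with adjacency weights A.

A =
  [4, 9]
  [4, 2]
A^⊗2 =
  [8, 11]
  [6, 4]

Each entry (A^⊗2)_ij equals the minimum over all length-2 walks i = v_0 → v_1 → … → v_2 = j of Σ_t A[v_t][v_{t+1}]. For example, for (i, j) = (0, 1) we minimise over 2 possible intermediate vertex sequences; the minimum is 11, attained along the walk 0 → 1 → 1.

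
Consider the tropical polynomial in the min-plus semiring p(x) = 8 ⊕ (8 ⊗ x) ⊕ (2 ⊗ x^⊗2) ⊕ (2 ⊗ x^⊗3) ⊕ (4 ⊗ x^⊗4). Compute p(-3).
p(-3) = -8

A tropical monomial a ⊗ x^⊗i evaluates to a + i · x. Evaluating each term at x = -3:
  Term 0 contributes 8 + 0 · -3 = 8
  Term 1 contributes 8 + 1 · -3 = 5
  Term 2 contributes 2 + 2 · -3 = -4
  Term 3 contributes 2 + 3 · -3 = -7
  Term 4 contributes 4 + 4 · -3 = -8
p(-3) = ⊕ of these = min[8, 5, -4, -7, -8] = -8.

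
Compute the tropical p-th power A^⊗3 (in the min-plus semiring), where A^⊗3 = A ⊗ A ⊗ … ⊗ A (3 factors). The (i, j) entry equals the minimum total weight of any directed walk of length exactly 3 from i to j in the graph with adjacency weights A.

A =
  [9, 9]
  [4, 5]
A^⊗3 =
  [18, 19]
  [14, 15]

Each entry (A^⊗3)_ij equals the minimum over all length-3 walks i = v_0 → v_1 → … → v_3 = j of Σ_t A[v_t][v_{t+1}]. For example, for (i, j) = (0, 1) we minimise over 4 possible intermediate vertex sequences; the minimum is 19, attained along the walk 0 → 1 → 1 → 1.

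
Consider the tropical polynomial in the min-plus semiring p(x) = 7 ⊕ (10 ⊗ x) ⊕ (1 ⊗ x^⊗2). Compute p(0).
p(0) = 1

A tropical monomial a ⊗ x^⊗i evaluates to a + i · x. Evaluating each term at x = 0:
  Term 0 contributes 7 + 0 · 0 = 7
  Term 1 contributes 10 + 1 · 0 = 10
  Term 2 contributes 1 + 2 · 0 = 1
p(0) = ⊕ of these = min[7, 10, 1] = 1.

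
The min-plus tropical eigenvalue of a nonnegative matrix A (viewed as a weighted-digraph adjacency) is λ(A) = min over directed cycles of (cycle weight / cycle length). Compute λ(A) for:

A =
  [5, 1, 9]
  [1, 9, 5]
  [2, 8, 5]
λ(A) = 1

Enumerate directed cycles and compute their means (weight / length). Sample:
  cycle 0 → 0: weight = 5, length = 1, mean = 5/1 ≈ 5.000
  cycle 1 → 1: weight = 9, length = 1, mean = 9/1 ≈ 9.000
  cycle 2 → 2: weight = 5, length = 1, mean = 5/1 ≈ 5.000
  cycle 0 → 1 → 0: weight = 2, length = 2, mean = 2/2 ≈ 1.000
  cycle 0 → 2 → 0: weight = 11, length = 2, mean = 11/2 ≈ 5.500
  cycle 1 → 0 → 1: weight = 2, length = 2, mean = 2/2 ≈ 1.000
Minimum mean = 1.000, attained e.g. along the cycle 0 → 1 → 0 with weight 2 and length 2. So λ(A) = 2/2 = 1.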